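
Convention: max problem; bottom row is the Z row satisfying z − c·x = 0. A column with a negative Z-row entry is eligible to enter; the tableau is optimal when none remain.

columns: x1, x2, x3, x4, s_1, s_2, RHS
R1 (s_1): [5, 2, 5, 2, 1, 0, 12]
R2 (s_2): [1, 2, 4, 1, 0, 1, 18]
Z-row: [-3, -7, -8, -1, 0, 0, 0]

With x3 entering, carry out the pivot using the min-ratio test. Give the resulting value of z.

96/5

Ratio test on column x3 — row 1: 12/5 = 12/5; row 2: 18/4 = 9/2. Minimum is 12/5 at row 1 (s_1 leaves); pivot element 5.
Pivot on row 1; the Z-row RHS becomes 0 − (-8)·(12/5) = 96/5.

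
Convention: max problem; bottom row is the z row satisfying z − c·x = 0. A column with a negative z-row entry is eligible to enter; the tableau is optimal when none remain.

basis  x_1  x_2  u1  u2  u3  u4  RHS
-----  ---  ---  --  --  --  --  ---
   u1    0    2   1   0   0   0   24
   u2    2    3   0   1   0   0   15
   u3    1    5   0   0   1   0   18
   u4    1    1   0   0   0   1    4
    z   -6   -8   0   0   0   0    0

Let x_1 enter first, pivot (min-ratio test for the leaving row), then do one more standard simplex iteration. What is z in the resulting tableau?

Ratio test on column x_1 — row 1: entry 0 ≤ 0; row 2: 15/2 = 15/2; row 3: 18/1 = 18; row 4: 4/1 = 4. Minimum is 4 at row 4 (u4 leaves); pivot element 1.
Pivot on row 4; the z-row RHS becomes 0 − (-6)·4 = 24.
Next entering variable (most negative z-row entry -2): x_2.
Ratio test on column x_2 — row 1: 24/2 = 12; row 2: 7/1 = 7; row 3: 14/4 = 7/2; row 4: 4/1 = 4. Minimum is 7/2 at row 3 (u3 leaves); pivot element 4.
After the second pivot the z-row RHS is 24 − (-2)·(7/2) = 31.

31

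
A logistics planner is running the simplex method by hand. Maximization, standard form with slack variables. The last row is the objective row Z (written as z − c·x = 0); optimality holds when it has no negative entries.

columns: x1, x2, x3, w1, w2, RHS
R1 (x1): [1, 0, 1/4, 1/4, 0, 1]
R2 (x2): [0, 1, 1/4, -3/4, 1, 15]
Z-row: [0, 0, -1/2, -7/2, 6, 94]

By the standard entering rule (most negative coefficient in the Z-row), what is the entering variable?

w1

Negative Z-row entries: x3: -1/2, w1: -7/2.
The most negative is -7/2 in column w1, so w1 enters.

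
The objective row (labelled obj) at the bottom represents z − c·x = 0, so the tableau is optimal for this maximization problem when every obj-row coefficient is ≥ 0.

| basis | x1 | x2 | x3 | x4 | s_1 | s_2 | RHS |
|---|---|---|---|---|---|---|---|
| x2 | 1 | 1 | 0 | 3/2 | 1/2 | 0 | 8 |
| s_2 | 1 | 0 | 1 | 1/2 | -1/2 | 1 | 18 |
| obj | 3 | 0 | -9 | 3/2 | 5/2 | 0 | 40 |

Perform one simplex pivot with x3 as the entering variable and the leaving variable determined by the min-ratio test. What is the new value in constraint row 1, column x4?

Ratio test on column x3 — row 1: entry 0 ≤ 0; row 2: 18/1 = 18. Minimum is 18 at row 2 (s_2 leaves); pivot element 1.
Divide row 2 by 1; eliminate column x3 from the other rows.
Row 1 update in column x4: 3/2 − 0·(1/2) = 3/2.

3/2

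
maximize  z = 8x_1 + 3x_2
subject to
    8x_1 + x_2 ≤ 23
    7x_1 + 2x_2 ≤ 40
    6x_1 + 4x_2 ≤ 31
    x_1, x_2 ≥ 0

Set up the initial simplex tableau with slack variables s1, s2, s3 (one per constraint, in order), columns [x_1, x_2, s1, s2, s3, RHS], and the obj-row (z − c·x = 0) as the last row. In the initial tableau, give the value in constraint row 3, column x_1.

6

Constraint 3 has coefficient 6 on x_1.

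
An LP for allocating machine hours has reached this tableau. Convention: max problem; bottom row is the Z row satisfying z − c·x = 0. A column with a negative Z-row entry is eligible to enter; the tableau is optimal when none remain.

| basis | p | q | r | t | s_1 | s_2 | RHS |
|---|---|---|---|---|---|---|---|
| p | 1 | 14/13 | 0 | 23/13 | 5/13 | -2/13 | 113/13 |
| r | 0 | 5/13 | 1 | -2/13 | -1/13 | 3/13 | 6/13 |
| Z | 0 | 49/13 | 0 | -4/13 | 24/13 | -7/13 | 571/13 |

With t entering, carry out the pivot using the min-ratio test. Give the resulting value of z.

1045/23

Ratio test on column t — row 1: (113/13)/(23/13) = 113/23; row 2: entry -2/13 ≤ 0. Minimum is 113/23 at row 1 (p leaves); pivot element 23/13.
Pivot on row 1; the Z-row RHS becomes 571/13 − (-4/13)·(113/23) = 1045/23.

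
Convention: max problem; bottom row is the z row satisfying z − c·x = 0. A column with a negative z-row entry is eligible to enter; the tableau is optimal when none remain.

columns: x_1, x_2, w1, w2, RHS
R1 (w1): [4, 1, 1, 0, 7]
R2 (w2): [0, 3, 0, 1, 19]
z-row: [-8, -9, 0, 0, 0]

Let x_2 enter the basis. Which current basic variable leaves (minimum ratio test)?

w2

Column x_2 entries and ratios — w1: 7/1 = 7; w2: 19/3 = 19/3.
Smallest ratio is 19/3 in the row of w2, so w2 leaves.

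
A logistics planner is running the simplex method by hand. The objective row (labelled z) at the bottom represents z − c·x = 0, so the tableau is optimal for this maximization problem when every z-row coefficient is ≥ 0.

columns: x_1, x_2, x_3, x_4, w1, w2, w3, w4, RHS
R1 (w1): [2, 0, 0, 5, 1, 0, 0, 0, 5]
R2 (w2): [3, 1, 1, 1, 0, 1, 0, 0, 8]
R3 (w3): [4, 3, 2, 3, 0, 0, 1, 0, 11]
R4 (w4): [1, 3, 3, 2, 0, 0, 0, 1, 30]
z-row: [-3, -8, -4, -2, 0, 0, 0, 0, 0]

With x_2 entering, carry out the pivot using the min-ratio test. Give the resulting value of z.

88/3

Ratio test on column x_2 — row 1: entry 0 ≤ 0; row 2: 8/1 = 8; row 3: 11/3 = 11/3; row 4: 30/3 = 10. Minimum is 11/3 at row 3 (w3 leaves); pivot element 3.
Pivot on row 3; the z-row RHS becomes 0 − (-8)·(11/3) = 88/3.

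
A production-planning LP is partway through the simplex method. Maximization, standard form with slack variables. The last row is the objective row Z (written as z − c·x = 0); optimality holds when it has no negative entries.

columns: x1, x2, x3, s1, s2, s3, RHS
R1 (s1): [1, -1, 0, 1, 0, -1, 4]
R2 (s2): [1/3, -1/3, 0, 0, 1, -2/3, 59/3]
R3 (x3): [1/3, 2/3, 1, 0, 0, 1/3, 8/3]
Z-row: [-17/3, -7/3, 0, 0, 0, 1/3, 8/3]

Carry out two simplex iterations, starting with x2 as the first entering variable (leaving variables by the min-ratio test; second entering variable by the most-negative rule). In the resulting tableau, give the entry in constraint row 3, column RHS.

4/3

Ratio test on column x2 — row 1: entry -1 ≤ 0; row 2: entry -1/3 ≤ 0; row 3: (8/3)/(2/3) = 4. Minimum is 4 at row 3 (x3 leaves); pivot element 2/3.
Divide row 3 by 2/3; eliminate column x2 from the other rows.
Second iteration: most negative Z-row entry is -9/2 in column x1, so x1 enters.
Ratio test on column x1 — row 1: 8/(3/2) = 16/3; row 2: 21/(1/2) = 42; row 3: 4/(1/2) = 8. Minimum is 16/3 at row 1 (s1 leaves); pivot element 3/2.
Divide row 1 by 3/2; eliminate column x1 from the other rows.
After both pivots, the entry at constraint row 3, column RHS is 4/3.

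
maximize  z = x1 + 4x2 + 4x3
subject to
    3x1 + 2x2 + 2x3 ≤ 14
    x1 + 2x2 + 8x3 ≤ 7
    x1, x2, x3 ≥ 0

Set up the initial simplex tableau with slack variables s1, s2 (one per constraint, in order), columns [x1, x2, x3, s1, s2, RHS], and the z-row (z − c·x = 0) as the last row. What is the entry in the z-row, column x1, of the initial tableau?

The z-row carries the negated objective coefficients: the x1 entry is -1.

-1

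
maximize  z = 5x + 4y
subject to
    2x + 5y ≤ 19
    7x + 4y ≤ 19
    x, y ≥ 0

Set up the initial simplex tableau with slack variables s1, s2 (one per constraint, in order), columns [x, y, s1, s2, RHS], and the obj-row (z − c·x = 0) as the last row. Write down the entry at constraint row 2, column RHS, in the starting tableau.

The RHS of constraint 2 is b_2 = 19.

19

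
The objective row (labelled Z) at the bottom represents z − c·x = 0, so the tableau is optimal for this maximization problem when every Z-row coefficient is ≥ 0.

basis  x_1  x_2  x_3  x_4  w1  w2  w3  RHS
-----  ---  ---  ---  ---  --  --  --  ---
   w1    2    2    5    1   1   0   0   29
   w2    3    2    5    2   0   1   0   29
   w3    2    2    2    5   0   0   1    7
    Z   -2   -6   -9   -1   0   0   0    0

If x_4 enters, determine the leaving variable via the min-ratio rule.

Column x_4 entries and ratios — w1: 29/1 = 29; w2: 29/2 = 29/2; w3: 7/5 = 7/5.
Smallest ratio is 7/5 in the row of w3, so w3 leaves.

w3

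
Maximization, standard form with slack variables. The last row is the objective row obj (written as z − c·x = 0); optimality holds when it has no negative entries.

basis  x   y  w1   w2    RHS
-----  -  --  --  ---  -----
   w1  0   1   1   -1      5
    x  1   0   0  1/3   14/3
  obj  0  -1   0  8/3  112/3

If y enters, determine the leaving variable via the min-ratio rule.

Column y entries and ratios — w1: 5/1 = 5; x: 0 ≤ 0, skip.
Smallest ratio is 5 in the row of w1, so w1 leaves.

w1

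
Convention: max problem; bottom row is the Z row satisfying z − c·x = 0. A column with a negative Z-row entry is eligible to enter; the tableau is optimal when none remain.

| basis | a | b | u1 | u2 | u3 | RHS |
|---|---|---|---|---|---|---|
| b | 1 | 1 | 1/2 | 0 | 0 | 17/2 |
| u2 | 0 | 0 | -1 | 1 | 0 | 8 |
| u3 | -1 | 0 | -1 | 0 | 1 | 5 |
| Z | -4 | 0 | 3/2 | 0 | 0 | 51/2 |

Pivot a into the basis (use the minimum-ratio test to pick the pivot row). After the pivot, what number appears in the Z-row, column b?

4

Ratio test on column a — row 1: (17/2)/1 = 17/2; row 2: entry 0 ≤ 0; row 3: entry -1 ≤ 0. Minimum is 17/2 at row 1 (b leaves); pivot element 1.
Divide row 1 by 1; eliminate column a from the other rows.
Z-row update in column b: 0 − (-4)·1 = 4.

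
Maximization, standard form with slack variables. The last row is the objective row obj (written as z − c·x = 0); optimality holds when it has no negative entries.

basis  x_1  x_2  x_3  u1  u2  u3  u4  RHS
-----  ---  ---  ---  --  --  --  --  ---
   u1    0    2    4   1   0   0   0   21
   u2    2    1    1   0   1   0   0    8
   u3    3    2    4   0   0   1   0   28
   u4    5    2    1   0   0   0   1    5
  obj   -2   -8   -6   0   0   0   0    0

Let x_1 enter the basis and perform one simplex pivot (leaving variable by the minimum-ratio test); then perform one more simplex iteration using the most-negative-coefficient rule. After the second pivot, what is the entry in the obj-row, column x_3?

-2

Ratio test on column x_1 — row 1: entry 0 ≤ 0; row 2: 8/2 = 4; row 3: 28/3 = 28/3; row 4: 5/5 = 1. Minimum is 1 at row 4 (u4 leaves); pivot element 5.
Divide row 4 by 5; eliminate column x_1 from the other rows.
Second iteration: most negative obj-row entry is -36/5 in column x_2, so x_2 enters.
Ratio test on column x_2 — row 1: 21/2 = 21/2; row 2: 6/(1/5) = 30; row 3: 25/(4/5) = 125/4; row 4: 1/(2/5) = 5/2. Minimum is 5/2 at row 4 (x_1 leaves); pivot element 2/5.
Divide row 4 by 2/5; eliminate column x_2 from the other rows.
After both pivots, the entry at the obj-row, column x_3 is -2.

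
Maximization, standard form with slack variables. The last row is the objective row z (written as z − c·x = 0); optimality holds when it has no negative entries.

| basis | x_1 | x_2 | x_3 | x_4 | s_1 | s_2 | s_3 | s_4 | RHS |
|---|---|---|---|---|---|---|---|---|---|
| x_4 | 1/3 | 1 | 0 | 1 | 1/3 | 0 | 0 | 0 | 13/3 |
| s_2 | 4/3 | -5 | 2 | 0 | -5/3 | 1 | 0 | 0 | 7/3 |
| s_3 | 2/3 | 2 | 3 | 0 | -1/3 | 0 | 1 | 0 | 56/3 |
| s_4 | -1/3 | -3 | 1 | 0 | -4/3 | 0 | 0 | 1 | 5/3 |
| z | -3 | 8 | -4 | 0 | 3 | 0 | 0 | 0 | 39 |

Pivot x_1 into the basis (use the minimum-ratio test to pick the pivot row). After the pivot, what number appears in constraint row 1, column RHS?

Ratio test on column x_1 — row 1: (13/3)/(1/3) = 13; row 2: (7/3)/(4/3) = 7/4; row 3: (56/3)/(2/3) = 28; row 4: entry -1/3 ≤ 0. Minimum is 7/4 at row 2 (s_2 leaves); pivot element 4/3.
Divide row 2 by 4/3; eliminate column x_1 from the other rows.
Row 1 update in column RHS: 13/3 − (1/3)·(7/4) = 15/4.

15/4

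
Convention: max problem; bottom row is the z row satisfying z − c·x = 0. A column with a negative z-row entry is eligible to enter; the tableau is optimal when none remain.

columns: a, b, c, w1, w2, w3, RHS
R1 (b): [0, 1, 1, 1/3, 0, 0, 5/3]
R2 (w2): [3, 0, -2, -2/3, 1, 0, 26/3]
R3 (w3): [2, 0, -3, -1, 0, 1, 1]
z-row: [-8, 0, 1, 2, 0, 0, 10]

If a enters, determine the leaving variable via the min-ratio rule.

Column a entries and ratios — b: 0 ≤ 0, skip; w2: (26/3)/3 = 26/9; w3: 1/2 = 1/2.
Smallest ratio is 1/2 in the row of w3, so w3 leaves.

w3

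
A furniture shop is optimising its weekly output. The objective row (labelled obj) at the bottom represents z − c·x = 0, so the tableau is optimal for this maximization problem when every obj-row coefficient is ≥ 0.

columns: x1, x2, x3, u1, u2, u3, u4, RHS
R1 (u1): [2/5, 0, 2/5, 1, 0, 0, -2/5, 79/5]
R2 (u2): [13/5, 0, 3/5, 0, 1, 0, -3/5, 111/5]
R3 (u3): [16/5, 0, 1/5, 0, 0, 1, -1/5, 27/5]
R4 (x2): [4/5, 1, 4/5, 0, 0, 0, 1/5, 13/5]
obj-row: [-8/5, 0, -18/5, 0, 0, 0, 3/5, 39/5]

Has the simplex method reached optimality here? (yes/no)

The obj-row has a negative entry -18/5 in column x3, so it is not optimal.

no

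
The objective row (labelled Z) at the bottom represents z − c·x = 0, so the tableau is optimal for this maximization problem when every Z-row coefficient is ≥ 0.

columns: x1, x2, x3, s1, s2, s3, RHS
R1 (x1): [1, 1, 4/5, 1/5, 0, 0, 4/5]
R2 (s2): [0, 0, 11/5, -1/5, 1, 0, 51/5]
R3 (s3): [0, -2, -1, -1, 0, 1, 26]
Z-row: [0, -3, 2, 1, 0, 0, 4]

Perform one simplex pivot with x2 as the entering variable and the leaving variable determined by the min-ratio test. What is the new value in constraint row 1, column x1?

1

Ratio test on column x2 — row 1: (4/5)/1 = 4/5; row 2: entry 0 ≤ 0; row 3: entry -2 ≤ 0. Minimum is 4/5 at row 1 (x1 leaves); pivot element 1.
Divide row 1 by 1; eliminate column x2 from the other rows.
In the new row 1, the x1 entry is the old entry divided by the pivot: 1/1 = 1.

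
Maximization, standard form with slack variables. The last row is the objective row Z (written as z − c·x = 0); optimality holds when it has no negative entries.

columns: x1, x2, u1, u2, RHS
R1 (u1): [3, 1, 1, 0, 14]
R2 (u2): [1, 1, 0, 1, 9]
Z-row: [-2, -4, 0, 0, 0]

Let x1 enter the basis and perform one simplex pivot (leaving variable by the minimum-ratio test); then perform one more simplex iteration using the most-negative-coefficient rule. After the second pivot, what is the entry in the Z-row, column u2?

5

Ratio test on column x1 — row 1: 14/3 = 14/3; row 2: 9/1 = 9. Minimum is 14/3 at row 1 (u1 leaves); pivot element 3.
Divide row 1 by 3; eliminate column x1 from the other rows.
Second iteration: most negative Z-row entry is -10/3 in column x2, so x2 enters.
Ratio test on column x2 — row 1: (14/3)/(1/3) = 14; row 2: (13/3)/(2/3) = 13/2. Minimum is 13/2 at row 2 (u2 leaves); pivot element 2/3.
Divide row 2 by 2/3; eliminate column x2 from the other rows.
After both pivots, the entry at the Z-row, column u2 is 5.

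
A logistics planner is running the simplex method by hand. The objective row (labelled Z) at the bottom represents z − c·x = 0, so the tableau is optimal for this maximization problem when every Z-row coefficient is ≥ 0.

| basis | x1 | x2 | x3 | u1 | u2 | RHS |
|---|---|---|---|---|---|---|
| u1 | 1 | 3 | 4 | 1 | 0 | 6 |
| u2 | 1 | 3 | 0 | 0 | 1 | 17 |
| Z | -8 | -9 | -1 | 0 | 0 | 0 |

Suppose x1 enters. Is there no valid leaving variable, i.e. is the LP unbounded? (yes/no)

Column x1 has positive entries in row(s) 1, 2, so the ratio test bounds it — not unbounded.

no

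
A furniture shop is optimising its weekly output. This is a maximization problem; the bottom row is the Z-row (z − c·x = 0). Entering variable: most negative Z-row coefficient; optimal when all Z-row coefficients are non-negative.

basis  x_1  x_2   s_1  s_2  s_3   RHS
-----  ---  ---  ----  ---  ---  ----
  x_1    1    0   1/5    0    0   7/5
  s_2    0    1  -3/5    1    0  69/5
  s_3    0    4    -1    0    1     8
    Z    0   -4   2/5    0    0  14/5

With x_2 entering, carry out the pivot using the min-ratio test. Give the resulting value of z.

54/5

Ratio test on column x_2 — row 1: entry 0 ≤ 0; row 2: (69/5)/1 = 69/5; row 3: 8/4 = 2. Minimum is 2 at row 3 (s_3 leaves); pivot element 4.
Pivot on row 3; the Z-row RHS becomes 14/5 − (-4)·2 = 54/5.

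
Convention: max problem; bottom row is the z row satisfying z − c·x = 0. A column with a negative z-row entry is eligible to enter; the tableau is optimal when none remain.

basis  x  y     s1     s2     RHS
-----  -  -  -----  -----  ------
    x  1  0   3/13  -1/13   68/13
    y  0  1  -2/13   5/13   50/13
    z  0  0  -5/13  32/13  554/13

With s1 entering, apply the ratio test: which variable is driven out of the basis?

x

Column s1 entries and ratios — x: (68/13)/(3/13) = 68/3; y: -2/13 ≤ 0, skip.
Smallest ratio is 68/3 in the row of x, so x leaves.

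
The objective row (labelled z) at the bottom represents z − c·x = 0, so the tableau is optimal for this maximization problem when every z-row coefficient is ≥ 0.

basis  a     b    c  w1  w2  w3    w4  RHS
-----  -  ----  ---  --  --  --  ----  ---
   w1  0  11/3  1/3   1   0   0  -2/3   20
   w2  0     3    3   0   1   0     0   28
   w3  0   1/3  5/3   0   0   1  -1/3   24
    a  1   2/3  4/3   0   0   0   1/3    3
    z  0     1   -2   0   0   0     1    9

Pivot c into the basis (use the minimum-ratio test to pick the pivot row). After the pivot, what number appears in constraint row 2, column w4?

Ratio test on column c — row 1: 20/(1/3) = 60; row 2: 28/3 = 28/3; row 3: 24/(5/3) = 72/5; row 4: 3/(4/3) = 9/4. Minimum is 9/4 at row 4 (a leaves); pivot element 4/3.
Divide row 4 by 4/3; eliminate column c from the other rows.
Row 2 update in column w4: 0 − 3·(1/4) = -3/4.

-3/4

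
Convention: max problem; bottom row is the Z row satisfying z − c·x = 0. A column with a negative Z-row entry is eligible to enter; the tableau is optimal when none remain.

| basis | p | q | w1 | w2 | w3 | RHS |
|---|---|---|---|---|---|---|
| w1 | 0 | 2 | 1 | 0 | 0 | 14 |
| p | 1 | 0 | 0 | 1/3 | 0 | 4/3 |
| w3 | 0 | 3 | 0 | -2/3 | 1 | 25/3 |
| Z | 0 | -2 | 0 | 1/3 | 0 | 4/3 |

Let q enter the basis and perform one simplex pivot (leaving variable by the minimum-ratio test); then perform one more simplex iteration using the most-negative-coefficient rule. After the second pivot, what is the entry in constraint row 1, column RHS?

20/3

Ratio test on column q — row 1: 14/2 = 7; row 2: entry 0 ≤ 0; row 3: (25/3)/3 = 25/9. Minimum is 25/9 at row 3 (w3 leaves); pivot element 3.
Divide row 3 by 3; eliminate column q from the other rows.
Second iteration: most negative Z-row entry is -1/9 in column w2, so w2 enters.
Ratio test on column w2 — row 1: (76/9)/(4/9) = 19; row 2: (4/3)/(1/3) = 4; row 3: entry -2/9 ≤ 0. Minimum is 4 at row 2 (p leaves); pivot element 1/3.
Divide row 2 by 1/3; eliminate column w2 from the other rows.
After both pivots, the entry at constraint row 1, column RHS is 20/3.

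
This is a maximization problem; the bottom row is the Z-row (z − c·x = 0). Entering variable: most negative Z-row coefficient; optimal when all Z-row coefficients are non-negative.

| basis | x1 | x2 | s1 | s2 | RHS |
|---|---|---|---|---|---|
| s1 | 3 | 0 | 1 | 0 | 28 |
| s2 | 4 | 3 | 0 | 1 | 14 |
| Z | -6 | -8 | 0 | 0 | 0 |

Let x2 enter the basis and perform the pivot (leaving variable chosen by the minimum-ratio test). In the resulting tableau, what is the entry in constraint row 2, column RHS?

14/3

Ratio test on column x2 — row 1: entry 0 ≤ 0; row 2: 14/3 = 14/3. Minimum is 14/3 at row 2 (s2 leaves); pivot element 3.
Divide row 2 by 3; eliminate column x2 from the other rows.
In the new row 2, the RHS entry is the old entry divided by the pivot: 14/3 = 14/3.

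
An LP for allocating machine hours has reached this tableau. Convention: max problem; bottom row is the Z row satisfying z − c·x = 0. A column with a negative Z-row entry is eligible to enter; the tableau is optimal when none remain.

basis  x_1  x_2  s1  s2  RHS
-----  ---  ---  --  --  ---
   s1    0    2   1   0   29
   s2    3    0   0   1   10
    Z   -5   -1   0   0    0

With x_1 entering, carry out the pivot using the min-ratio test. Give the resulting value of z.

Ratio test on column x_1 — row 1: entry 0 ≤ 0; row 2: 10/3 = 10/3. Minimum is 10/3 at row 2 (s2 leaves); pivot element 3.
Pivot on row 2; the Z-row RHS becomes 0 − (-5)·(10/3) = 50/3.

50/3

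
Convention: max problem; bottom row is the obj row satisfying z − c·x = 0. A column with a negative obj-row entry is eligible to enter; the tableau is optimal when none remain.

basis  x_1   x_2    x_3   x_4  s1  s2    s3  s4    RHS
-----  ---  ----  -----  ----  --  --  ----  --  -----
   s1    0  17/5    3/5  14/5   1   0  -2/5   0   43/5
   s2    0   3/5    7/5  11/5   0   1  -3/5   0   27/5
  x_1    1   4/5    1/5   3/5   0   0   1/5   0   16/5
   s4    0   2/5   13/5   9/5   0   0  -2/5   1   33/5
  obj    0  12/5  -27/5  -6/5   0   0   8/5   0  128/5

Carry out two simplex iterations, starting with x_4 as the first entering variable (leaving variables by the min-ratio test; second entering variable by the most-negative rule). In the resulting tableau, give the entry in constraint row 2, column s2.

Ratio test on column x_4 — row 1: (43/5)/(14/5) = 43/14; row 2: (27/5)/(11/5) = 27/11; row 3: (16/5)/(3/5) = 16/3; row 4: (33/5)/(9/5) = 11/3. Minimum is 27/11 at row 2 (s2 leaves); pivot element 11/5.
Divide row 2 by 11/5; eliminate column x_4 from the other rows.
Second iteration: most negative obj-row entry is -51/11 in column x_3, so x_3 enters.
Ratio test on column x_3 — row 1: entry -13/11 ≤ 0; row 2: (27/11)/(7/11) = 27/7; row 3: entry -2/11 ≤ 0; row 4: (24/11)/(16/11) = 3/2. Minimum is 3/2 at row 4 (s4 leaves); pivot element 16/11.
Divide row 4 by 16/11; eliminate column x_3 from the other rows.
After both pivots, the entry at constraint row 2, column s2 is 13/16.

13/16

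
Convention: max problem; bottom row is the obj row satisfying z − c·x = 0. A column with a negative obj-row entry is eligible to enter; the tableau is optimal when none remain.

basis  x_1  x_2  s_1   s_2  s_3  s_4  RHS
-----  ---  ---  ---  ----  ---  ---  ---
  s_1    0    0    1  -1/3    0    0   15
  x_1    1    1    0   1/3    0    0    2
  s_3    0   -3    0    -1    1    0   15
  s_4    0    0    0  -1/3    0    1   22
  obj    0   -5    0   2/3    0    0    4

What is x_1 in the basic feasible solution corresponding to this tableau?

x_1 is basic (row 2); its value is the RHS of that row, 2.

2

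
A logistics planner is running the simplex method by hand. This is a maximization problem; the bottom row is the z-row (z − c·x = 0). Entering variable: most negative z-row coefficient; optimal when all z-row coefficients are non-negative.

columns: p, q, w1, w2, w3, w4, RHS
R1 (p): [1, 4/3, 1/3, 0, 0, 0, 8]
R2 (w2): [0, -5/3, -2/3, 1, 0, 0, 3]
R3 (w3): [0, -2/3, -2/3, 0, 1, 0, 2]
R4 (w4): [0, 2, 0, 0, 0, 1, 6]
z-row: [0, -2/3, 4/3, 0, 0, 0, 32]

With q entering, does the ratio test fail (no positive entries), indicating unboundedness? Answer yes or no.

Column q has positive entries in row(s) 1, 4, so the ratio test bounds it — not unbounded.

no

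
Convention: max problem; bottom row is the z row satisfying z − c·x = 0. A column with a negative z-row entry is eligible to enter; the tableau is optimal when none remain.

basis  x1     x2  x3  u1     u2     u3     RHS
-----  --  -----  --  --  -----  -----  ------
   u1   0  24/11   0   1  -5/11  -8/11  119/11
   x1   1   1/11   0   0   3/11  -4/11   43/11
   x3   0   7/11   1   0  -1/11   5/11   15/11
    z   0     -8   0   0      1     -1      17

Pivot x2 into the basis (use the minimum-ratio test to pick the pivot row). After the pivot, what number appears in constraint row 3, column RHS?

Ratio test on column x2 — row 1: (119/11)/(24/11) = 119/24; row 2: (43/11)/(1/11) = 43; row 3: (15/11)/(7/11) = 15/7. Minimum is 15/7 at row 3 (x3 leaves); pivot element 7/11.
Divide row 3 by 7/11; eliminate column x2 from the other rows.
In the new row 3, the RHS entry is the old entry divided by the pivot: (15/11)/(7/11) = 15/7.

15/7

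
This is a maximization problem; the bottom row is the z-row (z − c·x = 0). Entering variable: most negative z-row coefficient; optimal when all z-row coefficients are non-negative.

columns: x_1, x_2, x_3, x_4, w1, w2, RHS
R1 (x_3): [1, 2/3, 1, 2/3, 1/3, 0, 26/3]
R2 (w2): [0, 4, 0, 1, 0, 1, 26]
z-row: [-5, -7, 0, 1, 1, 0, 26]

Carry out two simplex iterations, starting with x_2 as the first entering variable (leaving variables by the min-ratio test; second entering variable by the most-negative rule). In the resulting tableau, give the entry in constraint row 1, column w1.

1/3

Ratio test on column x_2 — row 1: (26/3)/(2/3) = 13; row 2: 26/4 = 13/2. Minimum is 13/2 at row 2 (w2 leaves); pivot element 4.
Divide row 2 by 4; eliminate column x_2 from the other rows.
Second iteration: most negative z-row entry is -5 in column x_1, so x_1 enters.
Ratio test on column x_1 — row 1: (13/3)/1 = 13/3; row 2: entry 0 ≤ 0. Minimum is 13/3 at row 1 (x_3 leaves); pivot element 1.
Divide row 1 by 1; eliminate column x_1 from the other rows.
After both pivots, the entry at constraint row 1, column w1 is 1/3.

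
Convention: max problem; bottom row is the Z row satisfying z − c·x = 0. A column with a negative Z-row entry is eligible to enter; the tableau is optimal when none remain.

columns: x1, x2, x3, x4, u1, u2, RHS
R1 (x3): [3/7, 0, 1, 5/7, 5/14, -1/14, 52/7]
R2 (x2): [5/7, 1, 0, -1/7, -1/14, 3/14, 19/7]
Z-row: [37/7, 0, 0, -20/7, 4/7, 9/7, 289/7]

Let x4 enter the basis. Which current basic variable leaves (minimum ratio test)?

x3

Column x4 entries and ratios — x3: (52/7)/(5/7) = 52/5; x2: -1/7 ≤ 0, skip.
Smallest ratio is 52/5 in the row of x3, so x3 leaves.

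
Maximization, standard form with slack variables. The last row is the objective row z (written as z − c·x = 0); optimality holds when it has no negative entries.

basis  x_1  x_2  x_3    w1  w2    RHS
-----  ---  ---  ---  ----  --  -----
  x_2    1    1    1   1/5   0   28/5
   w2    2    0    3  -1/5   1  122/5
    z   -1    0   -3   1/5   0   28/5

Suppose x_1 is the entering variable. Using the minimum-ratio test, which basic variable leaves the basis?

x_2

Column x_1 entries and ratios — x_2: (28/5)/1 = 28/5; w2: (122/5)/2 = 61/5.
Smallest ratio is 28/5 in the row of x_2, so x_2 leaves.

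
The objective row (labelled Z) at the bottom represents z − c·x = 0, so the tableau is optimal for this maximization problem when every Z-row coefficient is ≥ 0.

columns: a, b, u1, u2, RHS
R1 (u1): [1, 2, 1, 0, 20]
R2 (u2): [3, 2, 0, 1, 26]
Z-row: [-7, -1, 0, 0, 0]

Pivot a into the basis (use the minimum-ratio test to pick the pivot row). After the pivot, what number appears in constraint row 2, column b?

2/3

Ratio test on column a — row 1: 20/1 = 20; row 2: 26/3 = 26/3. Minimum is 26/3 at row 2 (u2 leaves); pivot element 3.
Divide row 2 by 3; eliminate column a from the other rows.
In the new row 2, the b entry is the old entry divided by the pivot: 2/3 = 2/3.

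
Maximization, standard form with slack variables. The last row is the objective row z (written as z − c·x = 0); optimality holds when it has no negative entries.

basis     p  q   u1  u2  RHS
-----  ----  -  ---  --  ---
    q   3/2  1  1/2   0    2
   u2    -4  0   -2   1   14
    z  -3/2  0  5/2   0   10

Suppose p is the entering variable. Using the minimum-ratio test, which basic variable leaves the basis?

q

Column p entries and ratios — q: 2/(3/2) = 4/3; u2: -4 ≤ 0, skip.
Smallest ratio is 4/3 in the row of q, so q leaves.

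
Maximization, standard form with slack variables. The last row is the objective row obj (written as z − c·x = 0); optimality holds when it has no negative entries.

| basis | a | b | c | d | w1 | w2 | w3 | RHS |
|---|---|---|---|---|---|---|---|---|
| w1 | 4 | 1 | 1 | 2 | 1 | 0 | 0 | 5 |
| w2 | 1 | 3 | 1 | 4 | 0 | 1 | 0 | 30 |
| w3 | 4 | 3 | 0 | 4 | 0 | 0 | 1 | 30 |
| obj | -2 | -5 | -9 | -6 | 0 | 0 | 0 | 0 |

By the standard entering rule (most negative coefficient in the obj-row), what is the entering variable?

c

Negative obj-row entries: a: -2, b: -5, c: -9, d: -6.
The most negative is -9 in column c, so c enters.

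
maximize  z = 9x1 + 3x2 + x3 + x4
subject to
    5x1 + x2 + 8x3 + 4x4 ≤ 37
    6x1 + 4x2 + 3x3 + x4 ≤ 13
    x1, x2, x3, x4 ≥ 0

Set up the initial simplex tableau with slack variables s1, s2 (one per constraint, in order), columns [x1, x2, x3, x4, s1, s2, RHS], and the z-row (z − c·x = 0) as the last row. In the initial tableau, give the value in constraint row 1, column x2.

Constraint 1 has coefficient 1 on x2.

1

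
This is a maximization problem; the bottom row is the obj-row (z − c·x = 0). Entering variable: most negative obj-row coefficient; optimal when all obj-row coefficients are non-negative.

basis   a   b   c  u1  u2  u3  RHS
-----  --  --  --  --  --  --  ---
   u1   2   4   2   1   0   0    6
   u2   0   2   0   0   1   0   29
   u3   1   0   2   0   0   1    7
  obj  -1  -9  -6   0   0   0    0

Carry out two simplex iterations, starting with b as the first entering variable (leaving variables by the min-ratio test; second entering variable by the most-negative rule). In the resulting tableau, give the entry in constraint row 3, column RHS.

1

Ratio test on column b — row 1: 6/4 = 3/2; row 2: 29/2 = 29/2; row 3: entry 0 ≤ 0. Minimum is 3/2 at row 1 (u1 leaves); pivot element 4.
Divide row 1 by 4; eliminate column b from the other rows.
Second iteration: most negative obj-row entry is -3/2 in column c, so c enters.
Ratio test on column c — row 1: (3/2)/(1/2) = 3; row 2: entry -1 ≤ 0; row 3: 7/2 = 7/2. Minimum is 3 at row 1 (b leaves); pivot element 1/2.
Divide row 1 by 1/2; eliminate column c from the other rows.
After both pivots, the entry at constraint row 3, column RHS is 1.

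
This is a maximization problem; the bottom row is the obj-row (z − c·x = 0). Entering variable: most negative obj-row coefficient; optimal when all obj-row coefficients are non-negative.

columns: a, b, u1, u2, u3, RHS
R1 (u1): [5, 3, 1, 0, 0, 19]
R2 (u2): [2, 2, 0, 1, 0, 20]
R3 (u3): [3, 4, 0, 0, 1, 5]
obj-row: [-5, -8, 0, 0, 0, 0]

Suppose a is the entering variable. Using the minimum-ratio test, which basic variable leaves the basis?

u3

Column a entries and ratios — u1: 19/5 = 19/5; u2: 20/2 = 10; u3: 5/3 = 5/3.
Smallest ratio is 5/3 in the row of u3, so u3 leaves.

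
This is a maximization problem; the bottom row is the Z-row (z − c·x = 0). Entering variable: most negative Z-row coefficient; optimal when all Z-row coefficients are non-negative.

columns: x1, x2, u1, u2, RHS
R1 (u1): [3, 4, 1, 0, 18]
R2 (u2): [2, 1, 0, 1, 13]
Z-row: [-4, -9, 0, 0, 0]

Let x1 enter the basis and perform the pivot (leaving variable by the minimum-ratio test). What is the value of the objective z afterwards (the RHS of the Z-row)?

Ratio test on column x1 — row 1: 18/3 = 6; row 2: 13/2 = 13/2. Minimum is 6 at row 1 (u1 leaves); pivot element 3.
Pivot on row 1; the Z-row RHS becomes 0 − (-4)·6 = 24.

24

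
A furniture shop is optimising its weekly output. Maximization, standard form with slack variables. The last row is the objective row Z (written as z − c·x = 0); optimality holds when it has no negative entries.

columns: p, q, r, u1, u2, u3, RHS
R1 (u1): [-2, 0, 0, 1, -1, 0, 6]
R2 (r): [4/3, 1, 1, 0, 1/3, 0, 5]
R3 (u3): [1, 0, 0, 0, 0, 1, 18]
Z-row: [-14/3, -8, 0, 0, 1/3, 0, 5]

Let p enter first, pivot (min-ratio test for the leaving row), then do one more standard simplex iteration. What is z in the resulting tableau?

Ratio test on column p — row 1: entry -2 ≤ 0; row 2: 5/(4/3) = 15/4; row 3: 18/1 = 18. Minimum is 15/4 at row 2 (r leaves); pivot element 4/3.
Pivot on row 2; the Z-row RHS becomes 5 − (-14/3)·(15/4) = 45/2.
Next entering variable (most negative Z-row entry -9/2): q.
Ratio test on column q — row 1: (27/2)/(3/2) = 9; row 2: (15/4)/(3/4) = 5; row 3: entry -3/4 ≤ 0. Minimum is 5 at row 2 (p leaves); pivot element 3/4.
After the second pivot the Z-row RHS is 45/2 − (-9/2)·5 = 45.

45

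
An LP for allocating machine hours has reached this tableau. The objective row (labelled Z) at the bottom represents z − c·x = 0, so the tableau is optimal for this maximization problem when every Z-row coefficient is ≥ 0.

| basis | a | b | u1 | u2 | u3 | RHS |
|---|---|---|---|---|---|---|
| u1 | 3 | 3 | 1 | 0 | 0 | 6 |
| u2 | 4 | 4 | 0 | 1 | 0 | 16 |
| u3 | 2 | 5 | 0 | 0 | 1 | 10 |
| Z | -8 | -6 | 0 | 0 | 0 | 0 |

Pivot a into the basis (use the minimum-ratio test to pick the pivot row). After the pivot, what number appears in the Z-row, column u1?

Ratio test on column a — row 1: 6/3 = 2; row 2: 16/4 = 4; row 3: 10/2 = 5. Minimum is 2 at row 1 (u1 leaves); pivot element 3.
Divide row 1 by 3; eliminate column a from the other rows.
Z-row update in column u1: 0 − (-8)·(1/3) = 8/3.

8/3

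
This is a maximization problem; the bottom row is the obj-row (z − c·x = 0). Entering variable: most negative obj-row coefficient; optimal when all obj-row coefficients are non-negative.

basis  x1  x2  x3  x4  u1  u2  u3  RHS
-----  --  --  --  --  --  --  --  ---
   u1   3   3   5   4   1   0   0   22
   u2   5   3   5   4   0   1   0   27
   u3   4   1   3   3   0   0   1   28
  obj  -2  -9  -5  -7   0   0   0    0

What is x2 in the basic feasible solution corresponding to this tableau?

x2 is not in the basis, so in the current basic feasible solution x2 = 0.

0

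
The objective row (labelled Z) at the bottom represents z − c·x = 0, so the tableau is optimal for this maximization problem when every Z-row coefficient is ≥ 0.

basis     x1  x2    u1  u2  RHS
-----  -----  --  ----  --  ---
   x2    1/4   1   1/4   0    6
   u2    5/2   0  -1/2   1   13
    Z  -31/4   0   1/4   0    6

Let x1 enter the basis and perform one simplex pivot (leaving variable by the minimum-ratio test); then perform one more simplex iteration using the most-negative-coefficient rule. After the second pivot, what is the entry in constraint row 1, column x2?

10/3

Ratio test on column x1 — row 1: 6/(1/4) = 24; row 2: 13/(5/2) = 26/5. Minimum is 26/5 at row 2 (u2 leaves); pivot element 5/2.
Divide row 2 by 5/2; eliminate column x1 from the other rows.
Second iteration: most negative Z-row entry is -13/10 in column u1, so u1 enters.
Ratio test on column u1 — row 1: (47/10)/(3/10) = 47/3; row 2: entry -1/5 ≤ 0. Minimum is 47/3 at row 1 (x2 leaves); pivot element 3/10.
Divide row 1 by 3/10; eliminate column u1 from the other rows.
After both pivots, the entry at constraint row 1, column x2 is 10/3.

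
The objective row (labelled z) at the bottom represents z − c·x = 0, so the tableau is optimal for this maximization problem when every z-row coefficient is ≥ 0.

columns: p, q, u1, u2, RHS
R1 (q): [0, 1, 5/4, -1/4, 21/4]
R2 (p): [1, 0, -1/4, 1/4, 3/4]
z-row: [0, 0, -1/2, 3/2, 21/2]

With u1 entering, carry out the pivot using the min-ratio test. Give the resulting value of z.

63/5

Ratio test on column u1 — row 1: (21/4)/(5/4) = 21/5; row 2: entry -1/4 ≤ 0. Minimum is 21/5 at row 1 (q leaves); pivot element 5/4.
Pivot on row 1; the z-row RHS becomes 21/2 − (-1/2)·(21/5) = 63/5.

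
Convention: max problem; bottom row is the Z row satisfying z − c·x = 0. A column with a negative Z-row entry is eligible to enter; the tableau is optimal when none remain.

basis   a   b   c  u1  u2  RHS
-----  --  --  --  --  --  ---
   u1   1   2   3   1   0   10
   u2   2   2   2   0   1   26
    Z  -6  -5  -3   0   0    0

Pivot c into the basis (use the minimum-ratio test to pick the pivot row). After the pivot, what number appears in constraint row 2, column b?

Ratio test on column c — row 1: 10/3 = 10/3; row 2: 26/2 = 13. Minimum is 10/3 at row 1 (u1 leaves); pivot element 3.
Divide row 1 by 3; eliminate column c from the other rows.
Row 2 update in column b: 2 − 2·(2/3) = 2/3.

2/3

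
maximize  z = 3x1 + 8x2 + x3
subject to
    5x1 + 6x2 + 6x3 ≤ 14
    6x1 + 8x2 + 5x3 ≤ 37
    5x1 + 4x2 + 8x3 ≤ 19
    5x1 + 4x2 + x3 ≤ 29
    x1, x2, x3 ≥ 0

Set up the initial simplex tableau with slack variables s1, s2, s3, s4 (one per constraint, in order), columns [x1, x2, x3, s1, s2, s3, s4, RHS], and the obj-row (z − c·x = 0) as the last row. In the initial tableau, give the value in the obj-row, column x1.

-3

The obj-row carries the negated objective coefficients: the x1 entry is -3.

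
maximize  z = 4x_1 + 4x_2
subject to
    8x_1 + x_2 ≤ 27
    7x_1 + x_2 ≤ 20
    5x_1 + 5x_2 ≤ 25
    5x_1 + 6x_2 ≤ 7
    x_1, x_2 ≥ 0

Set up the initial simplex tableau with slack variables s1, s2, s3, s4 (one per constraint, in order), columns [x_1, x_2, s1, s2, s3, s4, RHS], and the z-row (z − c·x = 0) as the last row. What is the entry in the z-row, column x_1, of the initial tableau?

The z-row carries the negated objective coefficients: the x_1 entry is -4.

-4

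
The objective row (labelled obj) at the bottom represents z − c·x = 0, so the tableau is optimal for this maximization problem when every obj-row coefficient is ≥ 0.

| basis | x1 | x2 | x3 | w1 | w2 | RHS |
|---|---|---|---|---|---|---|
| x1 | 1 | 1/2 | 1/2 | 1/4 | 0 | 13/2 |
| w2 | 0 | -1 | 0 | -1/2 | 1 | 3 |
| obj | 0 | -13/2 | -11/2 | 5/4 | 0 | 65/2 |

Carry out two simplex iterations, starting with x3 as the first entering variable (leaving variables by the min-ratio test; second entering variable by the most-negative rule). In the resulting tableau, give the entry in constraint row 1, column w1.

Ratio test on column x3 — row 1: (13/2)/(1/2) = 13; row 2: entry 0 ≤ 0. Minimum is 13 at row 1 (x1 leaves); pivot element 1/2.
Divide row 1 by 1/2; eliminate column x3 from the other rows.
Second iteration: most negative obj-row entry is -1 in column x2, so x2 enters.
Ratio test on column x2 — row 1: 13/1 = 13; row 2: entry -1 ≤ 0. Minimum is 13 at row 1 (x3 leaves); pivot element 1.
Divide row 1 by 1; eliminate column x2 from the other rows.
After both pivots, the entry at constraint row 1, column w1 is 1/2.

1/2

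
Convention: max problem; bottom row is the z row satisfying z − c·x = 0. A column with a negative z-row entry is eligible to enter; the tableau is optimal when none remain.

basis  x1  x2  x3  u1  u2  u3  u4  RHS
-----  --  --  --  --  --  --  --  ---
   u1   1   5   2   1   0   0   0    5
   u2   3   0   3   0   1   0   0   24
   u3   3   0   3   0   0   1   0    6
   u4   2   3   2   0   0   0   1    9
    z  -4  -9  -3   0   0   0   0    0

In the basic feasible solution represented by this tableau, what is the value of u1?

5

u1 is basic (row 1); its value is the RHS of that row, 5.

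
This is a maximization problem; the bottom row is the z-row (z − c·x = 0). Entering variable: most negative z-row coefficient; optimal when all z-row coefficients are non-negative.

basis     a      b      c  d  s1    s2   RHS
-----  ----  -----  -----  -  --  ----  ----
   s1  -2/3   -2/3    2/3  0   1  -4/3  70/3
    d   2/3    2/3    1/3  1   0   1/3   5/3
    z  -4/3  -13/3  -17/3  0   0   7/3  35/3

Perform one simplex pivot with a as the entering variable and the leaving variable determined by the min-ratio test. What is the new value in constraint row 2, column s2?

1/2

Ratio test on column a — row 1: entry -2/3 ≤ 0; row 2: (5/3)/(2/3) = 5/2. Minimum is 5/2 at row 2 (d leaves); pivot element 2/3.
Divide row 2 by 2/3; eliminate column a from the other rows.
In the new row 2, the s2 entry is the old entry divided by the pivot: (1/3)/(2/3) = 1/2.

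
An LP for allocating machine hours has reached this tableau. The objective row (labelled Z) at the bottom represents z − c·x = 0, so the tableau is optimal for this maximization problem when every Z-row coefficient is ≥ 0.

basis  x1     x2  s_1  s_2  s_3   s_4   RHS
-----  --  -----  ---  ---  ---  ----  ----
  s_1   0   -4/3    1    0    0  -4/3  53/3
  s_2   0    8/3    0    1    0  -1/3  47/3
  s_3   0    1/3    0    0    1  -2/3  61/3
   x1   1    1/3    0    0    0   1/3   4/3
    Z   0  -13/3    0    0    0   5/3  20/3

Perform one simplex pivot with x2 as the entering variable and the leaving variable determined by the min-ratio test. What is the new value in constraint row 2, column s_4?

-3

Ratio test on column x2 — row 1: entry -4/3 ≤ 0; row 2: (47/3)/(8/3) = 47/8; row 3: (61/3)/(1/3) = 61; row 4: (4/3)/(1/3) = 4. Minimum is 4 at row 4 (x1 leaves); pivot element 1/3.
Divide row 4 by 1/3; eliminate column x2 from the other rows.
Row 2 update in column s_4: -1/3 − (8/3)·1 = -3.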